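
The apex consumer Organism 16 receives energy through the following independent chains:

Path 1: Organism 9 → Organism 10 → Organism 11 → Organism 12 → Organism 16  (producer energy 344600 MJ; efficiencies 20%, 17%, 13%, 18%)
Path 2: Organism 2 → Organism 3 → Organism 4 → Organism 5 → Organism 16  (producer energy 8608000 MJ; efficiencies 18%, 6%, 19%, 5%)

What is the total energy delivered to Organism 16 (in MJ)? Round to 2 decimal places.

1157.34 MJ

Path 1: 344600 × 0.2 × 0.17 × 0.13 × 0.18 = 274.16376 MJ
Path 2: 8608000 × 0.18 × 0.06 × 0.19 × 0.05 = 883.1808 MJ
Total at Organism 16: 274.16376 + 883.1808 = 1157.34456 MJ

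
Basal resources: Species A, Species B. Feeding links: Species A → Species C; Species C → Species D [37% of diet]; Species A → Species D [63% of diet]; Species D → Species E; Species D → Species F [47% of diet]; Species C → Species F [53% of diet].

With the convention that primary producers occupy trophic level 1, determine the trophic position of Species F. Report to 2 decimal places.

3.17

Species C: 1 + 1 = 2
Species D: 1 + (0.37×2 + 0.63×1) = 2.37
Species E: 1 + 2.37 = 3.37
Species F: 1 + (0.47×2.37 + 0.53×2) = 3.1739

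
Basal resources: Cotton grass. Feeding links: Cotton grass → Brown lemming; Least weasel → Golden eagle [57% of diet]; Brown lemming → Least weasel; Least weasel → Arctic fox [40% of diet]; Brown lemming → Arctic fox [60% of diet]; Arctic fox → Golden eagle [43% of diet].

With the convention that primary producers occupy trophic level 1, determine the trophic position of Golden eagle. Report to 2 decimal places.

4.17

Brown lemming: 1 + 1 = 2
Least weasel: 1 + 2 = 3
Arctic fox: 1 + (0.4×3 + 0.6×2) = 3.4
Golden eagle: 1 + (0.57×3 + 0.43×3.4) = 4.172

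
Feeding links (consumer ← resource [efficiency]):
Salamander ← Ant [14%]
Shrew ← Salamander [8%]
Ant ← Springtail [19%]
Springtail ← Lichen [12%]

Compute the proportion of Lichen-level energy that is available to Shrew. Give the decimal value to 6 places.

0.000255

Product of link efficiencies: 0.12 × 0.19 × 0.14 × 0.08 = 0.00025536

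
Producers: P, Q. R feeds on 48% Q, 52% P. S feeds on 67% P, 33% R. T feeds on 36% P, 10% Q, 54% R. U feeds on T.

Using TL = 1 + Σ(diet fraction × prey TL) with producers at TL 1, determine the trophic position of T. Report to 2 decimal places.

2.54

R: 1 + (0.48×1 + 0.52×1) = 2
S: 1 + (0.67×1 + 0.33×2) = 2.33
T: 1 + (0.36×1 + 0.1×1 + 0.54×2) = 2.54
U: 1 + 2.54 = 3.54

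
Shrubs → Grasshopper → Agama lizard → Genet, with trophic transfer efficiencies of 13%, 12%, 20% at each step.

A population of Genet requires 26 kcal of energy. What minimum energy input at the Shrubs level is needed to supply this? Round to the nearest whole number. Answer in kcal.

Cumulative transfer efficiency: 0.13 × 0.12 × 0.2 = 0.00312
Shrubs energy = 26 / 0.00312 = 8333 kcal

8333 kcal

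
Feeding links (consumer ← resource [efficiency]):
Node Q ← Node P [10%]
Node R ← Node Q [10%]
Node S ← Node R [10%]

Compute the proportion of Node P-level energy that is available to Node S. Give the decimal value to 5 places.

Product of link efficiencies: 0.1 × 0.1 × 0.1 = 0.001

0.00100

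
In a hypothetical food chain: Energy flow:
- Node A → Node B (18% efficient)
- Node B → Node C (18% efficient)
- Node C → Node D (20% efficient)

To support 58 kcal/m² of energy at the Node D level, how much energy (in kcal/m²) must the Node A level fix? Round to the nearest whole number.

Cumulative transfer efficiency: 0.18 × 0.18 × 0.2 = 0.00648
Node A energy = 58 / 0.00648 = 8951 kcal/m²

8951 kcal/m²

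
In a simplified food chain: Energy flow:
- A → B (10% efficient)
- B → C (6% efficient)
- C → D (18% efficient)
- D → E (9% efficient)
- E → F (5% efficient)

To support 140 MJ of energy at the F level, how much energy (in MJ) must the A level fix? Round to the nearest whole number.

Cumulative transfer efficiency: 0.1 × 0.06 × 0.18 × 0.09 × 0.05 = 0.00000486
A energy = 140 / 0.00000486 = 28806584 MJ

28806584 MJ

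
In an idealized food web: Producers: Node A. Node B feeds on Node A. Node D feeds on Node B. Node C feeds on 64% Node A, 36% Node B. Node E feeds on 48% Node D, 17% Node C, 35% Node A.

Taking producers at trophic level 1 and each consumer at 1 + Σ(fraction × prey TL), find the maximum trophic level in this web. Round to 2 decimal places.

3.19

Node B: 1 + 1 = 2
Node C: 1 + (0.64×1 + 0.36×2) = 2.36
Node D: 1 + 2 = 3
Node E: 1 + (0.48×3 + 0.17×2.36 + 0.35×1) = 3.1912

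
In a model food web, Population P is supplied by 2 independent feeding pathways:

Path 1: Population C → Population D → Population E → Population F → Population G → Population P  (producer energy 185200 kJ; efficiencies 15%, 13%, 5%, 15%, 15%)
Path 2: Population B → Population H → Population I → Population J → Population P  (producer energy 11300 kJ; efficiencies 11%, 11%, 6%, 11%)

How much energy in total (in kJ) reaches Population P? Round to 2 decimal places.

4.97 kJ

Path 1: 185200 × 0.15 × 0.13 × 0.05 × 0.15 × 0.15 = 4.062825 kJ
Path 2: 11300 × 0.11 × 0.11 × 0.06 × 0.11 = 0.902418 kJ
Total at Population P: 4.062825 + 0.902418 = 4.965243 kJ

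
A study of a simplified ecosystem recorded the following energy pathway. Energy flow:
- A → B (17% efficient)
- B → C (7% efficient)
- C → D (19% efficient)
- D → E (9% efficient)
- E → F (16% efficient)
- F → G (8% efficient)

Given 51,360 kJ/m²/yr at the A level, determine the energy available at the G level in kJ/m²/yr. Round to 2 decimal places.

0.13 kJ/m²/yr

B: 51360 × 0.17 = 8731.2 kJ/m²/yr
C: 8731.2 × 0.07 = 611.184 kJ/m²/yr
D: 611.184 × 0.19 = 116.12496 kJ/m²/yr
E: 116.12496 × 0.09 = 10.4512464 kJ/m²/yr
F: 10.4512464 × 0.16 = 1.672199424 kJ/m²/yr
G: 1.672199424 × 0.08 = 0.13377595392 kJ/m²/yr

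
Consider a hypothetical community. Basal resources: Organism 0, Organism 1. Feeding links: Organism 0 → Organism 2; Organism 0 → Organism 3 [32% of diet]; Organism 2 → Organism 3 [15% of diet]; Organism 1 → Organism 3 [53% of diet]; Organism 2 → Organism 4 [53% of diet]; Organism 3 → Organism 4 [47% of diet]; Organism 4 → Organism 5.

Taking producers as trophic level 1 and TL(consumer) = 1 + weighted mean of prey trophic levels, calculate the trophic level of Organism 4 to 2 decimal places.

Organism 2: 1 + 1 = 2
Organism 3: 1 + (0.32×1 + 0.15×2 + 0.53×1) = 2.15
Organism 4: 1 + (0.53×2 + 0.47×2.15) = 3.0705
Organism 5: 1 + 3.0705 = 4.0705

3.07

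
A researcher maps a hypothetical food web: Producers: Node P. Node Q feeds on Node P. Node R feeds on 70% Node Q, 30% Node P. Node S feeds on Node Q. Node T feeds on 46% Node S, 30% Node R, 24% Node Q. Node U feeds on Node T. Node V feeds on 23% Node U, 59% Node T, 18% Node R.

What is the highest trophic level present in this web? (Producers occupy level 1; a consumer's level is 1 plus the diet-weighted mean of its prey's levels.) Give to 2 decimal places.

Node Q: 1 + 1 = 2
Node R: 1 + (0.7×2 + 0.3×1) = 2.7
Node S: 1 + 2 = 3
Node T: 1 + (0.46×3 + 0.3×2.7 + 0.24×2) = 3.67
Node U: 1 + 3.67 = 4.67
Node V: 1 + (0.23×4.67 + 0.59×3.67 + 0.18×2.7) = 4.7254

4.73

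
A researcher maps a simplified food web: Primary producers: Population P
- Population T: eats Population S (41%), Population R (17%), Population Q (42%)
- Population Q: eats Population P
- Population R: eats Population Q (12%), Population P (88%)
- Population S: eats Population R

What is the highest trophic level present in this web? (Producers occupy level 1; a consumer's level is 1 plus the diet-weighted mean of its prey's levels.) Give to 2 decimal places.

Population Q: 1 + 1 = 2
Population R: 1 + (0.12×2 + 0.88×1) = 2.12
Population S: 1 + 2.12 = 3.12
Population T: 1 + (0.41×3.12 + 0.17×2.12 + 0.42×2) = 3.4796

3.48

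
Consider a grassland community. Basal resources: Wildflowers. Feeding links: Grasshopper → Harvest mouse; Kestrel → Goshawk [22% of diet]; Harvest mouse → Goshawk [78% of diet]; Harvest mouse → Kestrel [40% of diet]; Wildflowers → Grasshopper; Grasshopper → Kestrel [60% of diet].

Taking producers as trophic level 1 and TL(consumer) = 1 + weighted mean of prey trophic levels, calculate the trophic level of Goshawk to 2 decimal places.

Grasshopper: 1 + 1 = 2
Harvest mouse: 1 + 2 = 3
Kestrel: 1 + (0.4×3 + 0.6×2) = 3.4
Goshawk: 1 + (0.78×3 + 0.22×3.4) = 4.088

4.09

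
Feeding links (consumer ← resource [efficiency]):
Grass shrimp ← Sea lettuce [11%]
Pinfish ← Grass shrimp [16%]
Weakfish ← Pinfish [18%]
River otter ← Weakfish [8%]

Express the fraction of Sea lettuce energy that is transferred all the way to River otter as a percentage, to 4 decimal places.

Product of link efficiencies: 0.11 × 0.16 × 0.18 × 0.08 = 0.00025344
As a percentage: 0.00025344 × 100 = 0.0253%

0.0253%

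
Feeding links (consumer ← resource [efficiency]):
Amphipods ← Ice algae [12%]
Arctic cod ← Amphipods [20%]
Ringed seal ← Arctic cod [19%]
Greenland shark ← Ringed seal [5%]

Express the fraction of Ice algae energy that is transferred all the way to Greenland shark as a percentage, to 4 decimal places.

0.0228%

Product of link efficiencies: 0.12 × 0.2 × 0.19 × 0.05 = 0.000228
As a percentage: 0.000228 × 100 = 0.0228%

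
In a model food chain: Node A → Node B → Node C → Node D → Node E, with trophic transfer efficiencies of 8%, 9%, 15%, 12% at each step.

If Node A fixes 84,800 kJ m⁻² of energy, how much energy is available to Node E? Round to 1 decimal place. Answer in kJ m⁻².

Node B: 84800 × 0.08 = 6784 kJ m⁻²
Node C: 6784 × 0.09 = 610.56 kJ m⁻²
Node D: 610.56 × 0.15 = 91.584 kJ m⁻²
Node E: 91.584 × 0.12 = 10.99008 kJ m⁻²

11.0 kJ m⁻²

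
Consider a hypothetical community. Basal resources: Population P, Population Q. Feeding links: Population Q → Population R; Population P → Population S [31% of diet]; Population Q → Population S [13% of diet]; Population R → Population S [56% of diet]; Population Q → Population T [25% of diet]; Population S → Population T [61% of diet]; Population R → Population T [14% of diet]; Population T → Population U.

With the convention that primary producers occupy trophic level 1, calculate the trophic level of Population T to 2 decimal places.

3.09

Population R: 1 + 1 = 2
Population S: 1 + (0.31×1 + 0.13×1 + 0.56×2) = 2.56
Population T: 1 + (0.25×1 + 0.61×2.56 + 0.14×2) = 3.0916
Population U: 1 + 3.0916 = 4.0916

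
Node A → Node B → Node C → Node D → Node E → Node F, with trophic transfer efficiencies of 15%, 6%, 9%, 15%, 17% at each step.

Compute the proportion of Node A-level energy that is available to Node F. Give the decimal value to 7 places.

Product of link efficiencies: 0.15 × 0.06 × 0.09 × 0.15 × 0.17 = 0.000020655

0.0000207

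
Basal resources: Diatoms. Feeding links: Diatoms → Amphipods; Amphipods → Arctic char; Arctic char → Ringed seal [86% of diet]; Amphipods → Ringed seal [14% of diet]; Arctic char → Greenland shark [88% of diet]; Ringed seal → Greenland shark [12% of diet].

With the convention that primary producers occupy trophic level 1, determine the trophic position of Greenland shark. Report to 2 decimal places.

4.10

Amphipods: 1 + 1 = 2
Arctic char: 1 + 2 = 3
Ringed seal: 1 + (0.86×3 + 0.14×2) = 3.86
Greenland shark: 1 + (0.88×3 + 0.12×3.86) = 4.1032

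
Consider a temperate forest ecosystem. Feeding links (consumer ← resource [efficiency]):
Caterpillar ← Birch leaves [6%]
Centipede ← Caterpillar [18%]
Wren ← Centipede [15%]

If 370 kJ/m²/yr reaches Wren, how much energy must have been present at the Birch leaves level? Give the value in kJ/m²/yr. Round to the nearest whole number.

Cumulative transfer efficiency: 0.06 × 0.18 × 0.15 = 0.00162
Birch leaves energy = 370 / 0.00162 = 228395 kJ/m²/yr

228395 kJ/m²/yr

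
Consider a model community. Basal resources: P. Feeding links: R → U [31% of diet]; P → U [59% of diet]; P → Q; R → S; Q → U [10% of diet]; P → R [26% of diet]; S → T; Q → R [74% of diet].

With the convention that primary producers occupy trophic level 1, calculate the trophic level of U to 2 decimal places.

2.64

Q: 1 + 1 = 2
R: 1 + (0.26×1 + 0.74×2) = 2.74
S: 1 + 2.74 = 3.74
T: 1 + 3.74 = 4.74
U: 1 + (0.59×1 + 0.1×2 + 0.31×2.74) = 2.6394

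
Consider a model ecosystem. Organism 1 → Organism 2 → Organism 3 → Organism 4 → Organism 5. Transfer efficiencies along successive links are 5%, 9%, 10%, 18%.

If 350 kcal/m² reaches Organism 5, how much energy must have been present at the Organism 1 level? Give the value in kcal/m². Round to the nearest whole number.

Cumulative transfer efficiency: 0.05 × 0.09 × 0.1 × 0.18 = 0.000081
Organism 1 energy = 350 / 0.000081 = 4320988 kcal/m²

4320988 kcal/m²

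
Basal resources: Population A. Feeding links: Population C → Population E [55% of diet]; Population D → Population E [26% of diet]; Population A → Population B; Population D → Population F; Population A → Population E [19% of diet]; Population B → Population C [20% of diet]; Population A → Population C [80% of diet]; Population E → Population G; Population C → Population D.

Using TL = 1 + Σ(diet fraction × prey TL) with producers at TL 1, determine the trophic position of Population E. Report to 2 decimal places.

3.23

Population B: 1 + 1 = 2
Population C: 1 + (0.8×1 + 0.2×2) = 2.2
Population D: 1 + 2.2 = 3.2
Population E: 1 + (0.19×1 + 0.26×3.2 + 0.55×2.2) = 3.232
Population F: 1 + 3.2 = 4.2
Population G: 1 + 3.232 = 4.232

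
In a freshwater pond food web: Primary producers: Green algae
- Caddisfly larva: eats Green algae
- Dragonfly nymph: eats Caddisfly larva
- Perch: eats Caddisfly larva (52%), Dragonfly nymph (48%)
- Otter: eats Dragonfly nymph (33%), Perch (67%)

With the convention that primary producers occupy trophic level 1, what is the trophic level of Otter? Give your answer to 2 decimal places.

4.32

Caddisfly larva: 1 + 1 = 2
Dragonfly nymph: 1 + 2 = 3
Perch: 1 + (0.52×2 + 0.48×3) = 3.48
Otter: 1 + (0.33×3 + 0.67×3.48) = 4.3216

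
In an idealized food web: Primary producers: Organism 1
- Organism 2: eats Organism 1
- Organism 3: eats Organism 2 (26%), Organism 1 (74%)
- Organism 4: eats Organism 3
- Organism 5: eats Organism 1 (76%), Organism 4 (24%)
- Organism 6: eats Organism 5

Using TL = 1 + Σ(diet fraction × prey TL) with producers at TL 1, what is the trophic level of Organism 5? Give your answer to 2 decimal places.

Organism 2: 1 + 1 = 2
Organism 3: 1 + (0.26×2 + 0.74×1) = 2.26
Organism 4: 1 + 2.26 = 3.26
Organism 5: 1 + (0.76×1 + 0.24×3.26) = 2.5424
Organism 6: 1 + 2.5424 = 3.5424

2.54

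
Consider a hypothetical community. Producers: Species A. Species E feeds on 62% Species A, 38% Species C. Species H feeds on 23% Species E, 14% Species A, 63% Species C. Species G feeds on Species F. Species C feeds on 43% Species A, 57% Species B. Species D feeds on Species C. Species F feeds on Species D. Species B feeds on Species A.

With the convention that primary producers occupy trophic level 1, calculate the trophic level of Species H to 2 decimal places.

3.36

Species B: 1 + 1 = 2
Species C: 1 + (0.43×1 + 0.57×2) = 2.57
Species D: 1 + 2.57 = 3.57
Species E: 1 + (0.62×1 + 0.38×2.57) = 2.5966
Species F: 1 + 3.57 = 4.57
Species G: 1 + 4.57 = 5.57
Species H: 1 + (0.23×2.5966 + 0.14×1 + 0.63×2.57) = 3.356318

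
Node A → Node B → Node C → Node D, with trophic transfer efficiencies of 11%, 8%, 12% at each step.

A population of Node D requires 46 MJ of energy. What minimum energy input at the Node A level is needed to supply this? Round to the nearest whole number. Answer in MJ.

Cumulative transfer efficiency: 0.11 × 0.08 × 0.12 = 0.001056
Node A energy = 46 / 0.001056 = 43561 MJ

43561 MJ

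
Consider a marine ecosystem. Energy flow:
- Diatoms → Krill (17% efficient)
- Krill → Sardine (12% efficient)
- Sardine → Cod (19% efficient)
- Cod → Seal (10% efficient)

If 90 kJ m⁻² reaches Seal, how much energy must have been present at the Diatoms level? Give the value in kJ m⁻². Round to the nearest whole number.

232198 kJ m⁻²

Cumulative transfer efficiency: 0.17 × 0.12 × 0.19 × 0.1 = 0.0003876
Diatoms energy = 90 / 0.0003876 = 232198 kJ m⁻²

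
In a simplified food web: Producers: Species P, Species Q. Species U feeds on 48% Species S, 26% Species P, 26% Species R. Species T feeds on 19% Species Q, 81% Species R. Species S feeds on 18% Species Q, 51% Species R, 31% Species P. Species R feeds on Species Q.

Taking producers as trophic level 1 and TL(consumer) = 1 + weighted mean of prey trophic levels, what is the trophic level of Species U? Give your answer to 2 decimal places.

2.98

Species R: 1 + 1 = 2
Species S: 1 + (0.18×1 + 0.51×2 + 0.31×1) = 2.51
Species T: 1 + (0.19×1 + 0.81×2) = 2.81
Species U: 1 + (0.48×2.51 + 0.26×1 + 0.26×2) = 2.9848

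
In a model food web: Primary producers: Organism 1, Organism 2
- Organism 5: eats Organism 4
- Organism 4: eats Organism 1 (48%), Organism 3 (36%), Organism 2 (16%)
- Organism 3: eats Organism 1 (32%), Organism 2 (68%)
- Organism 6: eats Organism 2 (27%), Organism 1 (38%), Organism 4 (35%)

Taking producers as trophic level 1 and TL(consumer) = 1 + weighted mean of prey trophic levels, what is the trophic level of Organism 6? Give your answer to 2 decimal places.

Organism 3: 1 + (0.32×1 + 0.68×1) = 2
Organism 4: 1 + (0.48×1 + 0.36×2 + 0.16×1) = 2.36
Organism 5: 1 + 2.36 = 3.36
Organism 6: 1 + (0.27×1 + 0.38×1 + 0.35×2.36) = 2.476

2.48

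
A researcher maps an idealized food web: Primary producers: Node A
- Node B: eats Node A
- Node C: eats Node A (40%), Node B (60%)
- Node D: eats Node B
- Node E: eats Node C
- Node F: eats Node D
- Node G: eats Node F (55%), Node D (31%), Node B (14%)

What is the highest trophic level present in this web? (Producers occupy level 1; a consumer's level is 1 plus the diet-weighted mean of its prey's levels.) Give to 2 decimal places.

Node B: 1 + 1 = 2
Node C: 1 + (0.4×1 + 0.6×2) = 2.6
Node D: 1 + 2 = 3
Node E: 1 + 2.6 = 3.6
Node F: 1 + 3 = 4
Node G: 1 + (0.55×4 + 0.31×3 + 0.14×2) = 4.41

4.41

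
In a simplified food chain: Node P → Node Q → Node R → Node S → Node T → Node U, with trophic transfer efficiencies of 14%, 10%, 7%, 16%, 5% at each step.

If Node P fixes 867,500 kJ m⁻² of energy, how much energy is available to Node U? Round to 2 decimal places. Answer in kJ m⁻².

Node Q: 867500 × 0.14 = 121450 kJ m⁻²
Node R: 121450 × 0.1 = 12145 kJ m⁻²
Node S: 12145 × 0.07 = 850.15 kJ m⁻²
Node T: 850.15 × 0.16 = 136.024 kJ m⁻²
Node U: 136.024 × 0.05 = 6.8012 kJ m⁻²

6.80 kJ m⁻²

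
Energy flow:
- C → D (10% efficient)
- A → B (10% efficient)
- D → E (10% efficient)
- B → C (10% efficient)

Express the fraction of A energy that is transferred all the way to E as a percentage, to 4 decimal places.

0.0100%

Product of link efficiencies: 0.1 × 0.1 × 0.1 × 0.1 = 0.0001
As a percentage: 0.0001 × 100 = 0.0100%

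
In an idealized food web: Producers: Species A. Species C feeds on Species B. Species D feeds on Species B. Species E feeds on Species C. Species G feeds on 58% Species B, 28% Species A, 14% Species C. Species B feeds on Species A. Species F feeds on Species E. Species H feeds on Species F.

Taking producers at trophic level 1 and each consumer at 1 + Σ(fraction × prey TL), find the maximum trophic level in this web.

6

Species B: 1 + 1 = 2
Species C: 1 + 2 = 3
Species D: 1 + 2 = 3
Species E: 1 + 3 = 4
Species F: 1 + 4 = 5
Species G: 1 + (0.58×2 + 0.28×1 + 0.14×3) = 2.86
Species H: 1 + 5 = 6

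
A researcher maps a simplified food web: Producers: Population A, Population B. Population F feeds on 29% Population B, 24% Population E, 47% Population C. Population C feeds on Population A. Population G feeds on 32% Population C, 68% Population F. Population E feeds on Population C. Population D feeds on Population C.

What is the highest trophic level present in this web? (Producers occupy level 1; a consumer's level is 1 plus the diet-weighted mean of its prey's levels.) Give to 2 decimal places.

3.65

Population C: 1 + 1 = 2
Population D: 1 + 2 = 3
Population E: 1 + 2 = 3
Population F: 1 + (0.29×1 + 0.24×3 + 0.47×2) = 2.95
Population G: 1 + (0.32×2 + 0.68×2.95) = 3.646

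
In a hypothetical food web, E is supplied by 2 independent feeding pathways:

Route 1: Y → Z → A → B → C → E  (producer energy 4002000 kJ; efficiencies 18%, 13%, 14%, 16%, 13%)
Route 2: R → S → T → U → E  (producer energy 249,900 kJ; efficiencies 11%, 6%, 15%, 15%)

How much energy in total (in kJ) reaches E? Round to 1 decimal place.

309.8 kJ

Route 1: 4002000 × 0.18 × 0.13 × 0.14 × 0.16 × 0.13 = 272.6994816 kJ
Route 2: 249900 × 0.11 × 0.06 × 0.15 × 0.15 = 37.11015 kJ
Total at E: 272.6994816 + 37.11015 = 309.8096316 kJ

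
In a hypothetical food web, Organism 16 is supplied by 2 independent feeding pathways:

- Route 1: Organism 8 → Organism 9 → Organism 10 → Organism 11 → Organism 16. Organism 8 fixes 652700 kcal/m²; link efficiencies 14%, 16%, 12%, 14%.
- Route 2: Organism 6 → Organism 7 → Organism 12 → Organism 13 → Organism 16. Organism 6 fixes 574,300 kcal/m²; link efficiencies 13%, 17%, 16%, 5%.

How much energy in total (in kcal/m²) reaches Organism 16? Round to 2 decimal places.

Route 1: 652700 × 0.14 × 0.16 × 0.12 × 0.14 = 245.624064 kcal/m²
Route 2: 574300 × 0.13 × 0.17 × 0.16 × 0.05 = 101.53624 kcal/m²
Total at Organism 16: 245.624064 + 101.53624 = 347.160304 kcal/m²

347.16 kcal/m²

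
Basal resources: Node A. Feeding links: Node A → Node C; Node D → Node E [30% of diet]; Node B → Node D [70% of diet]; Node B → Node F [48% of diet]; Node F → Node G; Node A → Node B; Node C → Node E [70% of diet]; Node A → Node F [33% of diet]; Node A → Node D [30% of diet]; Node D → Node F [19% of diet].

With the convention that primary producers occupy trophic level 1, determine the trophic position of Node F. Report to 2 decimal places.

Node B: 1 + 1 = 2
Node C: 1 + 1 = 2
Node D: 1 + (0.7×2 + 0.3×1) = 2.7
Node E: 1 + (0.7×2 + 0.3×2.7) = 3.21
Node F: 1 + (0.33×1 + 0.48×2 + 0.19×2.7) = 2.803
Node G: 1 + 2.803 = 3.803

2.80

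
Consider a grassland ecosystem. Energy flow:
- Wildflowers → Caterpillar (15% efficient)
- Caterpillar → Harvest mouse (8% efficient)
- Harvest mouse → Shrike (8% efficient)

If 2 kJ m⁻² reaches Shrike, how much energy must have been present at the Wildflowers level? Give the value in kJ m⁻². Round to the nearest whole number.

2083 kJ m⁻²

Cumulative transfer efficiency: 0.15 × 0.08 × 0.08 = 0.00096
Wildflowers energy = 2 / 0.00096 = 2083 kJ m⁻²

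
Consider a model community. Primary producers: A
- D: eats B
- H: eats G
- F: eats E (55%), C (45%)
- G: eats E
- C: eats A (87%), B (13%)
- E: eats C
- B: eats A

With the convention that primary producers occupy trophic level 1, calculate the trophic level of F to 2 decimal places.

3.68

B: 1 + 1 = 2
C: 1 + (0.87×1 + 0.13×2) = 2.13
D: 1 + 2 = 3
E: 1 + 2.13 = 3.13
F: 1 + (0.55×3.13 + 0.45×2.13) = 3.68
G: 1 + 3.13 = 4.13
H: 1 + 4.13 = 5.13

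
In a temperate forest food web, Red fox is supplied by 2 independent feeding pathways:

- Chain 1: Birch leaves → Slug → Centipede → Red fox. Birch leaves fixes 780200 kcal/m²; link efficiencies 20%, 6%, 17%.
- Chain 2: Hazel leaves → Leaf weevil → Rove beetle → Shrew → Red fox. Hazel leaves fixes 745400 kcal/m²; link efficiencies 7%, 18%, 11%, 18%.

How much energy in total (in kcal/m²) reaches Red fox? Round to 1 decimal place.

1777.6 kcal/m²

Chain 1: 780200 × 0.2 × 0.06 × 0.17 = 1591.608 kcal/m²
Chain 2: 745400 × 0.07 × 0.18 × 0.11 × 0.18 = 185.962392 kcal/m²
Total at Red fox: 1591.608 + 185.962392 = 1777.570392 kcal/m²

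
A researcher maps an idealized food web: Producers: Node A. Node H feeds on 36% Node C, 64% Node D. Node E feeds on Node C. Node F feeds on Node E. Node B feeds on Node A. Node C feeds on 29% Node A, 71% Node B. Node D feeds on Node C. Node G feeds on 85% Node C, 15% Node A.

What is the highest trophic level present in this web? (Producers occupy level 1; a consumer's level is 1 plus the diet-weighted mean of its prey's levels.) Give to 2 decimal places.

Node B: 1 + 1 = 2
Node C: 1 + (0.29×1 + 0.71×2) = 2.71
Node D: 1 + 2.71 = 3.71
Node E: 1 + 2.71 = 3.71
Node F: 1 + 3.71 = 4.71
Node G: 1 + (0.85×2.71 + 0.15×1) = 3.4535
Node H: 1 + (0.36×2.71 + 0.64×3.71) = 4.35

4.71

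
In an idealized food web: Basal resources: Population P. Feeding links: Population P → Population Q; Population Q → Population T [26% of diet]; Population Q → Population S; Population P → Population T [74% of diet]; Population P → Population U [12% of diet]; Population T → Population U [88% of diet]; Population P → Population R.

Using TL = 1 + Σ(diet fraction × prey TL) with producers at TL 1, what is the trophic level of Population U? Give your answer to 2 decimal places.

3.11

Population Q: 1 + 1 = 2
Population R: 1 + 1 = 2
Population S: 1 + 2 = 3
Population T: 1 + (0.26×2 + 0.74×1) = 2.26
Population U: 1 + (0.88×2.26 + 0.12×1) = 3.1088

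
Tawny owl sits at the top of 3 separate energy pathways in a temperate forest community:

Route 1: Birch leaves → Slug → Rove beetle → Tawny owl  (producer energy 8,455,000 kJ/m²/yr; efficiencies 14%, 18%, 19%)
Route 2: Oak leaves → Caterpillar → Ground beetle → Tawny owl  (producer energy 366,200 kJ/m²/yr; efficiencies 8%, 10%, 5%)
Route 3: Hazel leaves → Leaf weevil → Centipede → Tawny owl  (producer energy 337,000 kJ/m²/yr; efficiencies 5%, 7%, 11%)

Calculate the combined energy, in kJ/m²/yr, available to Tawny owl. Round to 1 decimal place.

40758.8 kJ/m²/yr

Route 1: 8455000 × 0.14 × 0.18 × 0.19 = 40482.54 kJ/m²/yr
Route 2: 366200 × 0.08 × 0.1 × 0.05 = 146.48 kJ/m²/yr
Route 3: 337000 × 0.05 × 0.07 × 0.11 = 129.745 kJ/m²/yr
Total at Tawny owl: 40482.54 + 146.48 + 129.745 = 40758.765 kJ/m²/yr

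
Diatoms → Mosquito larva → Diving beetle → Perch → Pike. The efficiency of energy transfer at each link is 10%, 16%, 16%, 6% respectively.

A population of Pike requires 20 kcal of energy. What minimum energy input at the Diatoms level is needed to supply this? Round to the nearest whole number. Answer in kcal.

130208 kcal

Cumulative transfer efficiency: 0.1 × 0.16 × 0.16 × 0.06 = 0.0001536
Diatoms energy = 20 / 0.0001536 = 130208 kcal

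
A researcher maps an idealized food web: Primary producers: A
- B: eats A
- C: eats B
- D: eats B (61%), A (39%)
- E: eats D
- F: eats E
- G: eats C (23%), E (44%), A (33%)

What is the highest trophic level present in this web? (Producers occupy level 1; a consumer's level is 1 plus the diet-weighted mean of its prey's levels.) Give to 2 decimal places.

B: 1 + 1 = 2
C: 1 + 2 = 3
D: 1 + (0.61×2 + 0.39×1) = 2.61
E: 1 + 2.61 = 3.61
F: 1 + 3.61 = 4.61
G: 1 + (0.23×3 + 0.44×3.61 + 0.33×1) = 3.6084

4.61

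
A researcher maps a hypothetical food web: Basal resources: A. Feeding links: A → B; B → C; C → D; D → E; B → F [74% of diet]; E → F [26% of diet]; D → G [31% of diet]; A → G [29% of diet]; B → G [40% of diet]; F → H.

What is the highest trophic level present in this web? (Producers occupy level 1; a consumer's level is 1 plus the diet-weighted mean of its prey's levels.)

5

B: 1 + 1 = 2
C: 1 + 2 = 3
D: 1 + 3 = 4
E: 1 + 4 = 5
F: 1 + (0.74×2 + 0.26×5) = 3.78
G: 1 + (0.31×4 + 0.29×1 + 0.4×2) = 3.33
H: 1 + 3.78 = 4.78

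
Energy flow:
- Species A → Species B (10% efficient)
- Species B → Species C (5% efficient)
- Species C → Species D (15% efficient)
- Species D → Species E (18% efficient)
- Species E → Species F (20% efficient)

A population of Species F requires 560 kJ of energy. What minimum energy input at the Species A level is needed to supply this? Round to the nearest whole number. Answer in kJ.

Cumulative transfer efficiency: 0.1 × 0.05 × 0.15 × 0.18 × 0.2 = 0.000027
Species A energy = 560 / 0.000027 = 20740741 kJ

20740741 kJ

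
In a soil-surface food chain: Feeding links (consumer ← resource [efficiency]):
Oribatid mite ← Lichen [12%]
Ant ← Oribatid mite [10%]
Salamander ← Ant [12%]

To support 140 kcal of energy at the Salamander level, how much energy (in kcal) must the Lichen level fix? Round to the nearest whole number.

97222 kcal

Cumulative transfer efficiency: 0.12 × 0.1 × 0.12 = 0.00144
Lichen energy = 140 / 0.00144 = 97222 kcal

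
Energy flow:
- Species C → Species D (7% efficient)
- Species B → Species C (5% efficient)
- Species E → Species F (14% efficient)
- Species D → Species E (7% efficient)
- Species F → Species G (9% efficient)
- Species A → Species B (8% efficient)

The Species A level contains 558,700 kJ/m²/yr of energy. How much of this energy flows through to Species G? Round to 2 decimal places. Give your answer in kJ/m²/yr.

Species B: 558700 × 0.08 = 44696 kJ/m²/yr
Species C: 44696 × 0.05 = 2234.8 kJ/m²/yr
Species D: 2234.8 × 0.07 = 156.436 kJ/m²/yr
Species E: 156.436 × 0.07 = 10.95052 kJ/m²/yr
Species F: 10.95052 × 0.14 = 1.5330728 kJ/m²/yr
Species G: 1.5330728 × 0.09 = 0.137976552 kJ/m²/yr

0.14 kJ/m²/yr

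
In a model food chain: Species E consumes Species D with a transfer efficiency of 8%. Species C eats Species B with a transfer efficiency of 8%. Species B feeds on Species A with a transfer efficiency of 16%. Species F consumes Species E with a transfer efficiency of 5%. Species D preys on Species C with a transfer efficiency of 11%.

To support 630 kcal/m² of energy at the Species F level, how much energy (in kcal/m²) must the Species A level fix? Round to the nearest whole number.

111860795 kcal/m²

Cumulative transfer efficiency: 0.16 × 0.08 × 0.11 × 0.08 × 0.05 = 0.000005632
Species A energy = 630 / 0.000005632 = 111860795 kcal/m²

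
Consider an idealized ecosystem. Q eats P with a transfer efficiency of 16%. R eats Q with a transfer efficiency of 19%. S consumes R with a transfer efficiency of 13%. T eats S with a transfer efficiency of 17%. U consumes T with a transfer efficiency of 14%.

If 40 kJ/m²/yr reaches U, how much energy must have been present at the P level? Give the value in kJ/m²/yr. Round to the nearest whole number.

425271 kJ/m²/yr

Cumulative transfer efficiency: 0.16 × 0.19 × 0.13 × 0.17 × 0.14 = 0.0000940576
P energy = 40 / 0.0000940576 = 425271 kJ/m²/yr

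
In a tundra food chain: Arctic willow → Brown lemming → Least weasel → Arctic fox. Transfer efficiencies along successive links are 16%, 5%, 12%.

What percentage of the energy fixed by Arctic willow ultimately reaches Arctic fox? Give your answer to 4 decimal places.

0.0960%

Product of link efficiencies: 0.16 × 0.05 × 0.12 = 0.00096
As a percentage: 0.00096 × 100 = 0.0960%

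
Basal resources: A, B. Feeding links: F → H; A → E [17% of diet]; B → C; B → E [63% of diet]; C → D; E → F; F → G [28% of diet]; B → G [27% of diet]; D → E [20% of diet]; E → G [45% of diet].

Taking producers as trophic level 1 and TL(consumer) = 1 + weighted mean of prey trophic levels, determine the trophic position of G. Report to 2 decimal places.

3.30

C: 1 + 1 = 2
D: 1 + 2 = 3
E: 1 + (0.2×3 + 0.63×1 + 0.17×1) = 2.4
F: 1 + 2.4 = 3.4
G: 1 + (0.45×2.4 + 0.28×3.4 + 0.27×1) = 3.302
H: 1 + 3.4 = 4.4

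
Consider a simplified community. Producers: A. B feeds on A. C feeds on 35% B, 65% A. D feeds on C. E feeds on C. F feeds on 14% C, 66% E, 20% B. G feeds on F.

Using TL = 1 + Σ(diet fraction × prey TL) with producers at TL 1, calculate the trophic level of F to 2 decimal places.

3.94

B: 1 + 1 = 2
C: 1 + (0.35×2 + 0.65×1) = 2.35
D: 1 + 2.35 = 3.35
E: 1 + 2.35 = 3.35
F: 1 + (0.14×2.35 + 0.66×3.35 + 0.2×2) = 3.94
G: 1 + 3.94 = 4.94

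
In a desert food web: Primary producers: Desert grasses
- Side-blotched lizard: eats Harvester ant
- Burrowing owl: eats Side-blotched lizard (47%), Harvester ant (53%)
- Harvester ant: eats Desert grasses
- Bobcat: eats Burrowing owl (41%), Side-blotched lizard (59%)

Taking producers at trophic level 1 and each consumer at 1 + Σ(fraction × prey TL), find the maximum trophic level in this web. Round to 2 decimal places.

4.19

Harvester ant: 1 + 1 = 2
Side-blotched lizard: 1 + 2 = 3
Burrowing owl: 1 + (0.47×3 + 0.53×2) = 3.47
Bobcat: 1 + (0.41×3.47 + 0.59×3) = 4.1927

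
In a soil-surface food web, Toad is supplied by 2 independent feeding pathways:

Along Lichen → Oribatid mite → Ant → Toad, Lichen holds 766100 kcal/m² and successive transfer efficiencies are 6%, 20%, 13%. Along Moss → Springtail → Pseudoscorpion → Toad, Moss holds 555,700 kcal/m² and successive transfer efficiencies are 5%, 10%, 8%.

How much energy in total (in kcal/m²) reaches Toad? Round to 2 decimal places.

Via Lichen: 766100 × 0.06 × 0.2 × 0.13 = 1195.116 kcal/m²
Via Moss: 555700 × 0.05 × 0.1 × 0.08 = 222.28 kcal/m²
Total at Toad: 1195.116 + 222.28 = 1417.396 kcal/m²

1417.40 kcal/m²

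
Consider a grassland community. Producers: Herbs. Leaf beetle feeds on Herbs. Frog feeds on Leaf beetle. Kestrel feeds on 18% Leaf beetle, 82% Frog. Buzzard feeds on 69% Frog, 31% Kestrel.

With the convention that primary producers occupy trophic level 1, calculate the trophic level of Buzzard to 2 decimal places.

Leaf beetle: 1 + 1 = 2
Frog: 1 + 2 = 3
Kestrel: 1 + (0.18×2 + 0.82×3) = 3.82
Buzzard: 1 + (0.69×3 + 0.31×3.82) = 4.2542

4.25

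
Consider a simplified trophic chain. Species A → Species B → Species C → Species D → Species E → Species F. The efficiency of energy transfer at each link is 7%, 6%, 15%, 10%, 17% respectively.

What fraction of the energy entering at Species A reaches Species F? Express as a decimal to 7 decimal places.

0.0000107

Product of link efficiencies: 0.07 × 0.06 × 0.15 × 0.1 × 0.17 = 0.00001071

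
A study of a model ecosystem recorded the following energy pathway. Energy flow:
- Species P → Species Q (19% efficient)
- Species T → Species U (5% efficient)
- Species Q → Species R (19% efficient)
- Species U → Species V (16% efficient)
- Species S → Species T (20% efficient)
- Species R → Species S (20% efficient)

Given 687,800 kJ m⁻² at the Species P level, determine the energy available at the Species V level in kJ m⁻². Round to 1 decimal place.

Species Q: 687800 × 0.19 = 130682 kJ m⁻²
Species R: 130682 × 0.19 = 24829.58 kJ m⁻²
Species S: 24829.58 × 0.2 = 4965.916 kJ m⁻²
Species T: 4965.916 × 0.2 = 993.1832 kJ m⁻²
Species U: 993.1832 × 0.05 = 49.65916 kJ m⁻²
Species V: 49.65916 × 0.16 = 7.9454656 kJ m⁻²

7.9 kJ m⁻²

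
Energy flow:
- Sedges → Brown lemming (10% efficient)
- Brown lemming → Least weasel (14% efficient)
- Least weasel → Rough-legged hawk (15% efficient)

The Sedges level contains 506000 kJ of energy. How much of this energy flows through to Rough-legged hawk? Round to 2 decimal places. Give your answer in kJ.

Brown lemming: 506000 × 0.1 = 50600 kJ
Least weasel: 50600 × 0.14 = 7084 kJ
Rough-legged hawk: 7084 × 0.15 = 1062.6 kJ

1062.60 kJ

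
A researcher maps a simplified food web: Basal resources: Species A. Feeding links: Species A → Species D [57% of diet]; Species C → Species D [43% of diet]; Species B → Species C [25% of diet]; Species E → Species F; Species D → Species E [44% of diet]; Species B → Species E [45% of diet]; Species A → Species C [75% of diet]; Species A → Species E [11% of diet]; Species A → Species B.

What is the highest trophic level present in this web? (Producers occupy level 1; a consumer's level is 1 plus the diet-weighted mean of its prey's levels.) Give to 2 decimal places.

Species B: 1 + 1 = 2
Species C: 1 + (0.75×1 + 0.25×2) = 2.25
Species D: 1 + (0.43×2.25 + 0.57×1) = 2.5375
Species E: 1 + (0.44×2.5375 + 0.11×1 + 0.45×2) = 3.1265
Species F: 1 + 3.1265 = 4.1265

4.13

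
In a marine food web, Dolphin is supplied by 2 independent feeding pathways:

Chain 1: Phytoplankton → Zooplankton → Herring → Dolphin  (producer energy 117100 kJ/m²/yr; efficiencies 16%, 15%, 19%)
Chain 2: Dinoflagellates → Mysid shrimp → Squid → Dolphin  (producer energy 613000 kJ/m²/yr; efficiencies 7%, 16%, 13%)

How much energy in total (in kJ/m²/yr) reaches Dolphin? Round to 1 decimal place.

Chain 1: 117100 × 0.16 × 0.15 × 0.19 = 533.976 kJ/m²/yr
Chain 2: 613000 × 0.07 × 0.16 × 0.13 = 892.528 kJ/m²/yr
Total at Dolphin: 533.976 + 892.528 = 1426.504 kJ/m²/yr

1426.5 kJ/m²/yr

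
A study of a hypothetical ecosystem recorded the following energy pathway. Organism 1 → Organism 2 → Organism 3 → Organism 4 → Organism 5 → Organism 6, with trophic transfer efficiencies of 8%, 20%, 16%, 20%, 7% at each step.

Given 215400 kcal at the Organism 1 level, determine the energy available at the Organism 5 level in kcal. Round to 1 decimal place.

110.3 kcal

Organism 2: 215400 × 0.08 = 17232 kcal
Organism 3: 17232 × 0.2 = 3446.4 kcal
Organism 4: 3446.4 × 0.16 = 551.424 kcal
Organism 5: 551.424 × 0.2 = 110.2848 kcal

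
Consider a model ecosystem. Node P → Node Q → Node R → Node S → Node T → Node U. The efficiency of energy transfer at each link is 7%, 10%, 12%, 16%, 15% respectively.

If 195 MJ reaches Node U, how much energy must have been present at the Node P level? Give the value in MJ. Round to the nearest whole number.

Cumulative transfer efficiency: 0.07 × 0.1 × 0.12 × 0.16 × 0.15 = 0.00002016
Node P energy = 195 / 0.00002016 = 9672619 MJ

9672619 MJ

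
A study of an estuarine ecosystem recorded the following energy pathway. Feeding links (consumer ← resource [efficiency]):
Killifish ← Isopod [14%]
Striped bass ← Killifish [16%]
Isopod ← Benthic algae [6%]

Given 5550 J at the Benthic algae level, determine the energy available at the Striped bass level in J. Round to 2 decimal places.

Isopod: 5550 × 0.06 = 333 J
Killifish: 333 × 0.14 = 46.62 J
Striped bass: 46.62 × 0.16 = 7.4592 J

7.46 J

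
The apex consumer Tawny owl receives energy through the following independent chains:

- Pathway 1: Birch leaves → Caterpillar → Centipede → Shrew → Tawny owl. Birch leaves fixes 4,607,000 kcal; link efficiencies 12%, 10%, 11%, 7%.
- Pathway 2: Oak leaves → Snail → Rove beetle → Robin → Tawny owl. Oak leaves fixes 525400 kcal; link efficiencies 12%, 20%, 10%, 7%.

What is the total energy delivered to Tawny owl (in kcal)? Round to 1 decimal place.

Pathway 1: 4607000 × 0.12 × 0.1 × 0.11 × 0.07 = 425.6868 kcal
Pathway 2: 525400 × 0.12 × 0.2 × 0.1 × 0.07 = 88.2672 kcal
Total at Tawny owl: 425.6868 + 88.2672 = 513.954 kcal

514.0 kcal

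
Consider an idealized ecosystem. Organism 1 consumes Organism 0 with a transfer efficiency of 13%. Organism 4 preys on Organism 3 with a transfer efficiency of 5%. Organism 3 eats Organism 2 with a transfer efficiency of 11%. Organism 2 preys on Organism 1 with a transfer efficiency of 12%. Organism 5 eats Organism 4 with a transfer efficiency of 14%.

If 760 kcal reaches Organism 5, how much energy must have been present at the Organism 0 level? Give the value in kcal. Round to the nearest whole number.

63270063 kcal

Cumulative transfer efficiency: 0.13 × 0.12 × 0.11 × 0.05 × 0.14 = 0.000012012
Organism 0 energy = 760 / 0.000012012 = 63270063 kcal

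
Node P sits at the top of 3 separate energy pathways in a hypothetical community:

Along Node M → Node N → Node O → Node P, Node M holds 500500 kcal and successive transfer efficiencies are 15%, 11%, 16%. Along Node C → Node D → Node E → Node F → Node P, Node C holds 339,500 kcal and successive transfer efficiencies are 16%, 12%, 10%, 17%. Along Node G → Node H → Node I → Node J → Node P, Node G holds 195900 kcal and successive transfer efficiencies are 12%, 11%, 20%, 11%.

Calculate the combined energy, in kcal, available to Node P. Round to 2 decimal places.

Via Node M: 500500 × 0.15 × 0.11 × 0.16 = 1321.32 kcal
Via Node C: 339500 × 0.16 × 0.12 × 0.1 × 0.17 = 110.8128 kcal
Via Node G: 195900 × 0.12 × 0.11 × 0.2 × 0.11 = 56.88936 kcal
Total at Node P: 1321.32 + 110.8128 + 56.88936 = 1489.02216 kcal

1489.02 kcal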